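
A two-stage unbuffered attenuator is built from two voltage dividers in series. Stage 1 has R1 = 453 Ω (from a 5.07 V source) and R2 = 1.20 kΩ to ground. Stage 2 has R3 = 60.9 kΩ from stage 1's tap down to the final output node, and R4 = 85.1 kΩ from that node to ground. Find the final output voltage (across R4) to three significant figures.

V_out ≈ 2.14 V

Stage 2 presents R3+R4 = 146000 Ω as a load on stage 1's tap.
Stage 1's lower leg becomes R2‖(R3+R4) = 1190 Ω, so V_mid = 5.07 × 1190/1643 = 3.672 V.
Stage 2 is itself unloaded: V_out = V_mid × R4/(R3+R4) = 3.672 × 85100/146000 = 2.14 V.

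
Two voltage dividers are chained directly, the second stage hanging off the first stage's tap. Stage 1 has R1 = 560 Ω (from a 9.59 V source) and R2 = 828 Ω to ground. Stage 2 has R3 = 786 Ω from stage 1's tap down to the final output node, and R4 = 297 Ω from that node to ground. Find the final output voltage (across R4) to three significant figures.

Stage 2 presents R3+R4 = 1083 Ω as a load on stage 1's tap.
Stage 1's lower leg becomes R2‖(R3+R4) = 469.2 Ω, so V_mid = 9.59 × 469.2/1029 = 4.372 V.
Stage 2 is itself unloaded: V_out = V_mid × R4/(R3+R4) = 4.372 × 297/1083 = 1.20 V.

V_out ≈ 1.20 V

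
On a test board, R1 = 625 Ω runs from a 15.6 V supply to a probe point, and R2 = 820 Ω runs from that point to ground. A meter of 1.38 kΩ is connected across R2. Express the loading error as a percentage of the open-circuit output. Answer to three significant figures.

The divider's output (Thévenin) resistance is R1‖R2 = 354.7 Ω.
Fractional drop under load = R_th/(R_th + R_L) = 354.7 / (354.7 + 1380) = 0.2045.
So the output falls by 20.4 %.

20.4 %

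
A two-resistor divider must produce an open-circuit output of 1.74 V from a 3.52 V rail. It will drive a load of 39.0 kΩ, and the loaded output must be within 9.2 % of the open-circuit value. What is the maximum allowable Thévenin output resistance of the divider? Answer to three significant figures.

Loading drop = R_th/(R_th + R_L) ≤ 0.0920, so R_th ≤ R_L · ε/(1−ε) = 39.0 kΩ × 0.0920/0.9080 = 3.95 kΩ.
(Any R1, R2 with R2/(R1+R2) = 0.494 and R1‖R2 ≤ 3.95 kΩ will meet the spec.)

R_th ≤ 3.95 kΩ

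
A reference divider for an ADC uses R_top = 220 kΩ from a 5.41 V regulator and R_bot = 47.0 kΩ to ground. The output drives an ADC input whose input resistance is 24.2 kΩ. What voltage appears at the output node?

The load sits in parallel with R_bot: R_bot‖R_L = (47.0 × 24.2) / (47.0 + 24.2) = 15.97 kΩ.
V_out = 5.41 × 15.97 / (220 + 15.97) = 5.41 × 15.97/236.0 = 0.366 V.

V_out ≈ 0.366 V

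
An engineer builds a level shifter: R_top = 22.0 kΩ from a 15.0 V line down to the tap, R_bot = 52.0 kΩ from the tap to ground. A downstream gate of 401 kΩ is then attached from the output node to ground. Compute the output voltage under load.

The load sits in parallel with R_bot: R_bot‖R_L = (52.0 × 401) / (52.0 + 401) = 46.03 kΩ.
V_out = 15.0 × 46.03 / (22.0 + 46.03) = 15.0 × 46.03/68.03 = 10.1 V.

V_out ≈ 10.1 V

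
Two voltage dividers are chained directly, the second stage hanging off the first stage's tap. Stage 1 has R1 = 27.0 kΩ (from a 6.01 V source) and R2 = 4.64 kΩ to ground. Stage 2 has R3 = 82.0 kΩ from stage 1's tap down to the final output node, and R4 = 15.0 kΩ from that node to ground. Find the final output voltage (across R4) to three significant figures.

Stage 2 presents R3+R4 = 97.00 kΩ as a load on stage 1's tap.
Stage 1's lower leg becomes R2‖(R3+R4) = 4.428 kΩ, so V_mid = 6.01 × 4.428/31.43 = 0.8468 V.
Stage 2 is itself unloaded: V_out = V_mid × R4/(R3+R4) = 0.8468 × 15.0/97.00 = 0.131 V.

V_out ≈ 0.131 V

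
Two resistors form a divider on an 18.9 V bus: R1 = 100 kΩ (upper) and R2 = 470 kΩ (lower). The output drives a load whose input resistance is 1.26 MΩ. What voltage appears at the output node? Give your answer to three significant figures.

The load sits in parallel with R2: R2‖R_L = (470 × 1260) / (470 + 1260) = 342.3 kΩ.
V_out = 18.9 × 342.3 / (100 + 342.3) = 18.9 × 342.3/442.3 = 14.6 V.

V_out ≈ 14.6 V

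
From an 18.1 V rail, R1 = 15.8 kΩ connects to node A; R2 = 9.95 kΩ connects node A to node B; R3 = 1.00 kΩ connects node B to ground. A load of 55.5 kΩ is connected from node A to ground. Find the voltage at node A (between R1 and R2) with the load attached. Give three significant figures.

Below node A the series string R2+R3 = 10.95 kΩ sits in parallel with the 55.5 kΩ load: 9.146 kΩ.
V_A = 18.1 × 9.146/(15.8 + 9.146) = 6.64 V.

V ≈ 6.64 V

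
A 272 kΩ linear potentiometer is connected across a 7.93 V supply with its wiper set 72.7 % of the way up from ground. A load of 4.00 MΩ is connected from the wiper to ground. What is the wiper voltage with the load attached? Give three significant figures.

The wiper splits the pot into (1−α)R = 74.26 kΩ above and αR = 197.7 kΩ below.
Lower section ‖ load = 188.4 kΩ.
V_wiper = 7.93 × 188.4/(74.26 + 188.4) = 5.69 V.

V ≈ 5.69 V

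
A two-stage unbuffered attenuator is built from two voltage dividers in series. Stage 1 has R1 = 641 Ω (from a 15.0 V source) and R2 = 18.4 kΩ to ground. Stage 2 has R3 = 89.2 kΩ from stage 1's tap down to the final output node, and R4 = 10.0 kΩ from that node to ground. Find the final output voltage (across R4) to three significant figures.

V_out ≈ 1.45 V

Stage 2 presents R3+R4 = 99200 Ω as a load on stage 1's tap.
Stage 1's lower leg becomes R2‖(R3+R4) = 15520 Ω, so V_mid = 15.0 × 15520/16160 = 14.41 V.
Stage 2 is itself unloaded: V_out = V_mid × R4/(R3+R4) = 14.41 × 10000/99200 = 1.45 V.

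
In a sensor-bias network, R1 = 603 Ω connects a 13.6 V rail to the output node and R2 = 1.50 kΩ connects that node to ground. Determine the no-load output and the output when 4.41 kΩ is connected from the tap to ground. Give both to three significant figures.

Unloaded: 9.70 V; loaded: 8.84 V

Open-circuit: V = 13.6 × 1500/(603 + 1500) = 9.70 V.
With the load, R2 becomes R2‖R_L = 1119 Ω, so V = 13.6 × 1119/1722 = 8.84 V.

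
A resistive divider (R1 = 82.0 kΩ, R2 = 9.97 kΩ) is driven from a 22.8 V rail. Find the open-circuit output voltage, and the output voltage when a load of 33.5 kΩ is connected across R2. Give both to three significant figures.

Open-circuit: V = 22.8 × 9.97/(82.0 + 9.97) = 2.47 V.
With the load, R2 becomes R2‖R_L = 7.683 kΩ, so V = 22.8 × 7.683/89.68 = 1.95 V.

Unloaded: 2.47 V; loaded: 1.95 V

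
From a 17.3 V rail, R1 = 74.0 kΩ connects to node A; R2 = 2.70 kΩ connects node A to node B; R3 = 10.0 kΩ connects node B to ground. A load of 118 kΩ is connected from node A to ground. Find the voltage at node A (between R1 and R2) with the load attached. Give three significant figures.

Below node A the series string R2+R3 = 12.70 kΩ sits in parallel with the 118 kΩ load: 11.47 kΩ.
V_A = 17.3 × 11.47/(74.0 + 11.47) = 2.32 V.

V ≈ 2.32 V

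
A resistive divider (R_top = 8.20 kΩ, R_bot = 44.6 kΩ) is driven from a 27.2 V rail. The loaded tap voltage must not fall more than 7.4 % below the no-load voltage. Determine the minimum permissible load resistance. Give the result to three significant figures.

Output resistance R_th = R_top‖R_bot = (8.20 × 44.6)/52.80 = 6.927 kΩ.
The fractional drop is R_th/(R_th + R_L); requiring this ≤ 0.0740 gives R_L ≥ R_th(1/0.0740 − 1) = 6.927 × 12.51 = 86.7 kΩ.

R_L(min) ≈ 86.7 kΩ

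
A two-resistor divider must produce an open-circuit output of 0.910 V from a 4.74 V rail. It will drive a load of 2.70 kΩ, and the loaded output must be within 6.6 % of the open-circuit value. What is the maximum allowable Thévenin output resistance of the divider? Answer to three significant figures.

R_th ≤ 191 Ω

Loading drop = R_th/(R_th + R_L) ≤ 0.0660, so R_th ≤ R_L · ε/(1−ε) = 2.70 kΩ × 0.0660/0.9340 = 191 Ω.
(Any R1, R2 with R2/(R1+R2) = 0.192 and R1‖R2 ≤ 191 Ω will meet the spec.)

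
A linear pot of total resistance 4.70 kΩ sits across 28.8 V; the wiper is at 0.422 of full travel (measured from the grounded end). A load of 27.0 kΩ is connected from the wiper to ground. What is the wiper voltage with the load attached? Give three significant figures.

V ≈ 11.7 V

The wiper splits the pot into (1−α)R = 2.717 kΩ above and αR = 1.983 kΩ below.
Lower section ‖ load = 1.848 kΩ.
V_wiper = 28.8 × 1.848/(2.717 + 1.848) = 11.7 V.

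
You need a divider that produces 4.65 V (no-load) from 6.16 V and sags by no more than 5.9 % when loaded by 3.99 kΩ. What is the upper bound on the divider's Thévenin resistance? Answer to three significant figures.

R_th ≤ 250 Ω

Loading drop = R_th/(R_th + R_L) ≤ 0.0590, so R_th ≤ R_L · ε/(1−ε) = 3.99 kΩ × 0.0590/0.9410 = 250 Ω.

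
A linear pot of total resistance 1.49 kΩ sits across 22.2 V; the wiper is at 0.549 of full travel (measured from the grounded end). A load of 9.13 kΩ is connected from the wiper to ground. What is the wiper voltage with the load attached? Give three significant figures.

V ≈ 11.7 V

The wiper splits the pot into (1−α)R = 672.0 Ω above and αR = 818.0 Ω below.
Lower section ‖ load = 750.7 Ω.
V_wiper = 22.2 × 750.7/(672.0 + 750.7) = 11.7 V.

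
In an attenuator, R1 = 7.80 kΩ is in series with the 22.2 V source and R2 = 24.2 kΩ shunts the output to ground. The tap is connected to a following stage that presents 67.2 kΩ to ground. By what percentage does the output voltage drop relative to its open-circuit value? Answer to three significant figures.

8.07 %

Unloaded V = 22.2 × 24.2/32.00 = 16.789 V.
Loaded: R2‖R_L = 17.79 kΩ, giving V = 22.2 × 17.79/25.59 = 15.434 V.
Drop = (16.789 − 15.434) / 16.789 = 8.07 %.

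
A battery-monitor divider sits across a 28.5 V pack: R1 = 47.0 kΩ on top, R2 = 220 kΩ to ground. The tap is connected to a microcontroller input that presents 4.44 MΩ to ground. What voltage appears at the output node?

V_out ≈ 23.3 V

The load sits in parallel with R2: R2‖R_L = (220 × 4440) / (220 + 4440) = 209.6 kΩ.
V_out = 28.5 × 209.6 / (47.0 + 209.6) = 28.5 × 209.6/256.6 = 23.3 V.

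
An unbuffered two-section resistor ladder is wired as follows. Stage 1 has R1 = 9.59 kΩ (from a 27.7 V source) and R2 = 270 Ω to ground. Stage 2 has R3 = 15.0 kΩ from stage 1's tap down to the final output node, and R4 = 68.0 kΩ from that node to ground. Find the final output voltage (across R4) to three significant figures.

V_out ≈ 0.619 V

Stage 2 presents R3+R4 = 83000 Ω as a load on stage 1's tap.
Stage 1's lower leg becomes R2‖(R3+R4) = 269.1 Ω, so V_mid = 27.7 × 269.1/9859 = 0.7561 V.
Stage 2 is itself unloaded: V_out = V_mid × R4/(R3+R4) = 0.7561 × 68000/83000 = 0.619 V.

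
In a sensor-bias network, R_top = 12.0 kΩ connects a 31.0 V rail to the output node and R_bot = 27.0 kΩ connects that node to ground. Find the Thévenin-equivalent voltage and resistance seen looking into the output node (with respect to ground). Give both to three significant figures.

V_th = 21.5 V, R_th = 8.31 kΩ

V_th is the open-circuit tap voltage: 31.0 × 27.0/(12.0 + 27.0) = 21.5 V.
With the supply zeroed, R_top and R_bot appear in parallel from the tap: R_th = R_top‖R_bot = (12.0 × 27.0)/39.00 = 8.31 kΩ.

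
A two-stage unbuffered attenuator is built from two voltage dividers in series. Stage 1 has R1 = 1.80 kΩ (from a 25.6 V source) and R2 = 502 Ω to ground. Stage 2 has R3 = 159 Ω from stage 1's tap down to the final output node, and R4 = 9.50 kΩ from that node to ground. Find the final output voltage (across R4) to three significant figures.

V_out ≈ 5.28 V

Stage 2 presents R3+R4 = 9659 Ω as a load on stage 1's tap.
Stage 1's lower leg becomes R2‖(R3+R4) = 477.2 Ω, so V_mid = 25.6 × 477.2/2277 = 5.365 V.
Stage 2 is itself unloaded: V_out = V_mid × R4/(R3+R4) = 5.365 × 9500/9659 = 5.28 V.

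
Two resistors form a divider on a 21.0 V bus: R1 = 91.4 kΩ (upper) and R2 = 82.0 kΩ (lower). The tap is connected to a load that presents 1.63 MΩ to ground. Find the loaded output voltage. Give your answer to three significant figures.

The load sits in parallel with R2: R2‖R_L = (82.0 × 1630) / (82.0 + 1630) = 78.07 kΩ.
V_out = 21.0 × 78.07 / (91.4 + 78.07) = 21.0 × 78.07/169.5 = 9.67 V.

V_out ≈ 9.67 V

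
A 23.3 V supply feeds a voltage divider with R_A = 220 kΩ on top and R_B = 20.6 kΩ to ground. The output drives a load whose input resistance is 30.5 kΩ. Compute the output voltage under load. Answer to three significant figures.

The load sits in parallel with R_B: R_B‖R_L = (20.6 × 30.5) / (20.6 + 30.5) = 12.30 kΩ.
V_out = 23.3 × 12.30 / (220 + 12.30) = 23.3 × 12.30/232.3 = 1.23 V.

V_out ≈ 1.23 V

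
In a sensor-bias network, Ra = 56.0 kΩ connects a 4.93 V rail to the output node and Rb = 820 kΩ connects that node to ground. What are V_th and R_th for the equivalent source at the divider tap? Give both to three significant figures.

V_th = 4.61 V, R_th = 52.4 kΩ

V_th is the open-circuit tap voltage: 4.93 × 820/(56.0 + 820) = 4.61 V.
With the supply zeroed, Ra and Rb appear in parallel from the tap: R_th = Ra‖Rb = (56.0 × 820)/876.0 = 52.4 kΩ.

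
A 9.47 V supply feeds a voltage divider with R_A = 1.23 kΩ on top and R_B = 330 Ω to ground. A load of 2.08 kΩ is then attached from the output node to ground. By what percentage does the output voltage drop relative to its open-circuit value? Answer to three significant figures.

The divider's output (Thévenin) resistance is R_A‖R_B = 260.2 Ω.
Fractional drop under load = R_th/(R_th + R_L) = 260.2 / (260.2 + 2080) = 0.1112.
So the output falls by 11.1 %.

11.1 %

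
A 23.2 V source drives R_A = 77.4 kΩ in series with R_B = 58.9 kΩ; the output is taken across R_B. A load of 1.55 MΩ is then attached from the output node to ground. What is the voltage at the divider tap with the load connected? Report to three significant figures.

V_out ≈ 9.81 V

The load sits in parallel with R_B: R_B‖R_L = (58.9 × 1550) / (58.9 + 1550) = 56.74 kΩ.
V_out = 23.2 × 56.74 / (77.4 + 56.74) = 23.2 × 56.74/134.1 = 9.81 V.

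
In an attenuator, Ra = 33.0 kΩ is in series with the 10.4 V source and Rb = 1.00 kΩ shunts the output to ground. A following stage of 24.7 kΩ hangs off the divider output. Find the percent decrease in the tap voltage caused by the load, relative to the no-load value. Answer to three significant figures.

3.78 %

The divider's output (Thévenin) resistance is Ra‖Rb = 0.9706 kΩ.
Fractional drop under load = R_th/(R_th + R_L) = 0.9706 / (0.9706 + 24.7) = 0.03781.
So the output falls by 3.78 %.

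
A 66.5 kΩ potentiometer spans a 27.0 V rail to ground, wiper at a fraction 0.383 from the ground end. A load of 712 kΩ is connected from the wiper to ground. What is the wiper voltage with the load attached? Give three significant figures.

The wiper splits the pot into (1−α)R = 41.03 kΩ above and αR = 25.47 kΩ below.
Lower section ‖ load = 24.59 kΩ.
V_wiper = 27.0 × 24.59/(41.03 + 24.59) = 10.1 V.

V ≈ 10.1 V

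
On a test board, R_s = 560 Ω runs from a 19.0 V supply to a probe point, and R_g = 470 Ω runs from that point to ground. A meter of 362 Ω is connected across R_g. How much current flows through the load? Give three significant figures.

I_L ≈ 14.0 mA

R_g‖R_L = 204.5 Ω; V_out = 19.0 × 204.5/764.5 = 5.082 V.
I_L = V_out / R_L = 5.082 / 362 Ω = 14.0 mA.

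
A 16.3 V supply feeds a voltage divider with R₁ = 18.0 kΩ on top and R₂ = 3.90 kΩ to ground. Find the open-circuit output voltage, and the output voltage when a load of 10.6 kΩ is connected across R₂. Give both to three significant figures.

Unloaded: 2.90 V; loaded: 2.23 V

Open-circuit: V = 16.3 × 3.90/(18.0 + 3.90) = 2.90 V.
With the load, R₂ becomes R₂‖R_L = 2.851 kΩ, so V = 16.3 × 2.851/20.85 = 2.23 V.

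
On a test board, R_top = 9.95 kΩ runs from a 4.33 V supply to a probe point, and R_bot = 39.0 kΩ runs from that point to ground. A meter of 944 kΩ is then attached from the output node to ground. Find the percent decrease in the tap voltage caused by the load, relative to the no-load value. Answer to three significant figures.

The divider's output (Thévenin) resistance is R_top‖R_bot = 7.927 kΩ.
Fractional drop under load = R_th/(R_th + R_L) = 7.927 / (7.927 + 944) = 0.008328.
So the output falls by 0.833 %.

0.833 %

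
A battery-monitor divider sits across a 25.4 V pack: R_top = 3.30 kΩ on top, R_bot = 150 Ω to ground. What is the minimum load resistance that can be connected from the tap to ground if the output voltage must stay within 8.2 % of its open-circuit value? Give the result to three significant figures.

R_L(min) ≈ 1.61 kΩ

Output resistance R_th = R_top‖R_bot = (3300 × 150)/3450 = 143.5 Ω.
The fractional drop is R_th/(R_th + R_L); requiring this ≤ 0.0820 gives R_L ≥ R_th(1/0.0820 − 1) = 143.5 × 11.20 = 1.61 kΩ.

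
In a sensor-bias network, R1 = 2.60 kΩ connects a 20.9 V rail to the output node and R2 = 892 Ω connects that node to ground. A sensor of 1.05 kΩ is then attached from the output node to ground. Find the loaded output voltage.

The load sits in parallel with R2: R2‖R_L = (892 × 1050) / (892 + 1050) = 482.3 Ω.
V_out = 20.9 × 482.3 / (2600 + 482.3) = 20.9 × 482.3/3082 = 3.27 V.
(Unloaded it would have been 5.34 V.)

V_out ≈ 3.27 V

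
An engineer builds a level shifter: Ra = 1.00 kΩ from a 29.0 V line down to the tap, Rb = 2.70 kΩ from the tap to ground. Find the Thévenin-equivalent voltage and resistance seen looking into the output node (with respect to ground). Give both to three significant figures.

V_th is the open-circuit tap voltage: 29.0 × 2.70/(1.00 + 2.70) = 21.2 V.
With the supply zeroed, Ra and Rb appear in parallel from the tap: R_th = Ra‖Rb = (1.00 × 2.70)/3.700 = 730 Ω.

V_th = 21.2 V, R_th = 730 Ω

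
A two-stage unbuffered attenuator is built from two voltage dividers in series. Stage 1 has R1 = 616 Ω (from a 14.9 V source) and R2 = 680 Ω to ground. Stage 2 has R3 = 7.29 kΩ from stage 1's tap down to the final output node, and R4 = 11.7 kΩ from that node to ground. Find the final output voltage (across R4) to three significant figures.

Stage 2 presents R3+R4 = 18990 Ω as a load on stage 1's tap.
Stage 1's lower leg becomes R2‖(R3+R4) = 656.5 Ω, so V_mid = 14.9 × 656.5/1272 = 7.687 V.
Stage 2 is itself unloaded: V_out = V_mid × R4/(R3+R4) = 7.687 × 11700/18990 = 4.74 V.

V_out ≈ 4.74 V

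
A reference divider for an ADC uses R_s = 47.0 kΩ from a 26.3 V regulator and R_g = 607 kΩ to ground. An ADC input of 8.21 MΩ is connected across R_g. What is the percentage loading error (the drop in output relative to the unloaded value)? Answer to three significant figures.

The divider's output (Thévenin) resistance is R_s‖R_g = 43.62 kΩ.
Fractional drop under load = R_th/(R_th + R_L) = 43.62 / (43.62 + 8210) = 0.005285.
So the output falls by 0.529 %.

0.529 %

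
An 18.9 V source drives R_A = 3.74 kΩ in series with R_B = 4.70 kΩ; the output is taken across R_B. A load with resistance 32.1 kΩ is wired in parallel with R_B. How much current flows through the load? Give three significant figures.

I_L ≈ 0.308 mA

R_B‖R_L = 4.100 kΩ; V_out = 18.9 × 4.100/7.840 = 9.884 V.
I_L = V_out / R_L = 9.884 / 32.1 kΩ = 0.308 mA.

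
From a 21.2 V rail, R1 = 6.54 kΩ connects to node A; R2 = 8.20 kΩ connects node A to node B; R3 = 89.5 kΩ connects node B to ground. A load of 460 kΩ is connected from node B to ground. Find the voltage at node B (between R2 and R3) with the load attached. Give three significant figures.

V ≈ 17.7 V

At node B, R3 is in parallel with the load: R3‖R_L = 74.92 kΩ.
Below node A the resistance is R2 + (R3‖R_L) = 83.12 kΩ, so V_A = 21.2 × 83.12/89.66 = 19.65 V.
Then V_B = V_A × (R3‖R_L)/(R2 + R3‖R_L) = 19.65 × 74.92/83.12 = 17.7 V.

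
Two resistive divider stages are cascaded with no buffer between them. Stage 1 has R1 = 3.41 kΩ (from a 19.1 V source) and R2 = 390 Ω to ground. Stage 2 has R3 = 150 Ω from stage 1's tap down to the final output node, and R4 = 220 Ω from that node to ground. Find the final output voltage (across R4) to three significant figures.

V_out ≈ 0.599 V

Stage 2 presents R3+R4 = 370.0 Ω as a load on stage 1's tap.
Stage 1's lower leg becomes R2‖(R3+R4) = 189.9 Ω, so V_mid = 19.1 × 189.9/3600 = 1.007 V.
Stage 2 is itself unloaded: V_out = V_mid × R4/(R3+R4) = 1.007 × 220/370.0 = 0.599 V.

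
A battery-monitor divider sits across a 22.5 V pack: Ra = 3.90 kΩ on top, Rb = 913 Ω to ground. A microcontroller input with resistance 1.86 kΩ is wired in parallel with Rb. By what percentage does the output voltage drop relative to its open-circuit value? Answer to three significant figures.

Unloaded V = 22.5 × 913/4813 = 4.268 V.
Loaded: Rb‖R_L = 612.4 Ω, giving V = 22.5 × 612.4/4512 = 3.054 V.
Drop = (4.268 − 3.054) / 4.268 = 28.5 %.

28.5 %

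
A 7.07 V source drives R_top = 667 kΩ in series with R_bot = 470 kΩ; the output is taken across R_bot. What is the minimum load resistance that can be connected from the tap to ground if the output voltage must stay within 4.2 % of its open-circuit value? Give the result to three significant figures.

R_L(min) ≈ 6.29 MΩ

Output resistance R_th = R_top‖R_bot = (667 × 470)/1137 = 275.7 kΩ.
The fractional drop is R_th/(R_th + R_L); requiring this ≤ 0.0420 gives R_L ≥ R_th(1/0.0420 − 1) = 275.7 × 22.81 = 6.29 MΩ.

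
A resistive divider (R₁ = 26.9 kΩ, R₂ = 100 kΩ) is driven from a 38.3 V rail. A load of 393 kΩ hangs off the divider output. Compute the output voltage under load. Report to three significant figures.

The load sits in parallel with R₂: R₂‖R_L = (100 × 393) / (100 + 393) = 79.72 kΩ.
V_out = 38.3 × 79.72 / (26.9 + 79.72) = 38.3 × 79.72/106.6 = 28.6 V.

V_out ≈ 28.6 V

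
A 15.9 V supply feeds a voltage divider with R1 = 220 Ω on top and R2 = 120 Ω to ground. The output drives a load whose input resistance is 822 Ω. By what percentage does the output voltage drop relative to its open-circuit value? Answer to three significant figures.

8.63 %

Unloaded V = 15.9 × 120/340.0 = 5.6118 V.
Loaded: R2‖R_L = 104.7 Ω, giving V = 15.9 × 104.7/324.7 = 5.1274 V.
Drop = (5.6118 − 5.1274) / 5.6118 = 8.63 %.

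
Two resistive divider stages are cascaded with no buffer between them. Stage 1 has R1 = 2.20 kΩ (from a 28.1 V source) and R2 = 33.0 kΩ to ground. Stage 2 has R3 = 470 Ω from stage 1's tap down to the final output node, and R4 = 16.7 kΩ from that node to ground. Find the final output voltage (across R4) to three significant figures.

V_out ≈ 22.9 V

Stage 2 presents R3+R4 = 17170 Ω as a load on stage 1's tap.
Stage 1's lower leg becomes R2‖(R3+R4) = 11290 Ω, so V_mid = 28.1 × 11290/13490 = 23.52 V.
Stage 2 is itself unloaded: V_out = V_mid × R4/(R3+R4) = 23.52 × 16700/17170 = 22.9 V.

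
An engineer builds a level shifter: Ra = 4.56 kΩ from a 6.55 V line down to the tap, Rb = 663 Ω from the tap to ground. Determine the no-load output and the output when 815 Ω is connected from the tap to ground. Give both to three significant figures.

Unloaded: 0.831 V; loaded: 0.486 V

Open-circuit: V = 6.55 × 663/(4560 + 663) = 0.831 V.
With the load, Rb becomes Rb‖R_L = 365.6 Ω, so V = 6.55 × 365.6/4926 = 0.486 V.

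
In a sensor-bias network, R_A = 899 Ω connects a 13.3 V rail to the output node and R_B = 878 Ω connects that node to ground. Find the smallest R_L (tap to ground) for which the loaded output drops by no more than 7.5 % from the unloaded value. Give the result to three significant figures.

Output resistance R_th = R_A‖R_B = (899 × 878)/1777 = 444.2 Ω.
The fractional drop is R_th/(R_th + R_L); requiring this ≤ 0.0750 gives R_L ≥ R_th(1/0.0750 − 1) = 444.2 × 12.33 = 5.48 kΩ.

R_L(min) ≈ 5.48 kΩ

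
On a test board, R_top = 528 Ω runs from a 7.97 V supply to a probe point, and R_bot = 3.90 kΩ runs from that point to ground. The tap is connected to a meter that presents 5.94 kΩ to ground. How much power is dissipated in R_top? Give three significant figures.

Total resistance from the source is R_top + (R_bot‖R_L) = 2882 Ω, so I = 7.97/2882 Ω = 2.765 mA.
P = I²·R_top = (2.765 mA)² × 528 Ω = 4.04 mW.

P ≈ 4.04 mW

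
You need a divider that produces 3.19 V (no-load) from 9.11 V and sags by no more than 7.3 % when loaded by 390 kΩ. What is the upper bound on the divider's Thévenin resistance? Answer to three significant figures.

R_th ≤ 30.7 kΩ

Loading drop = R_th/(R_th + R_L) ≤ 0.0730, so R_th ≤ R_L · ε/(1−ε) = 390 kΩ × 0.0730/0.9270 = 30.7 kΩ.
(Any R1, R2 with R2/(R1+R2) = 0.350 and R1‖R2 ≤ 30.7 kΩ will meet the spec.)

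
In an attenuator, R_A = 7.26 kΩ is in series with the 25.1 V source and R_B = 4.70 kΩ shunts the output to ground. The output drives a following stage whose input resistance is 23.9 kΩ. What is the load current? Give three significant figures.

I_L ≈ 0.369 mA

R_B‖R_L = 3.928 kΩ; V_out = 25.1 × 3.928/11.19 = 8.812 V.
I_L = V_out / R_L = 8.812 / 23.9 kΩ = 0.369 mA.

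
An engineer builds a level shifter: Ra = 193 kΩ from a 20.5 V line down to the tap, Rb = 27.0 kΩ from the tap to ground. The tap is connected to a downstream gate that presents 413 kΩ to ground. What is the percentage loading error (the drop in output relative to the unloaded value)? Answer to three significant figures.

The divider's output (Thévenin) resistance is Ra‖Rb = 23.69 kΩ.
Fractional drop under load = R_th/(R_th + R_L) = 23.69 / (23.69 + 413) = 0.05424.
So the output falls by 5.42 %.

5.42 %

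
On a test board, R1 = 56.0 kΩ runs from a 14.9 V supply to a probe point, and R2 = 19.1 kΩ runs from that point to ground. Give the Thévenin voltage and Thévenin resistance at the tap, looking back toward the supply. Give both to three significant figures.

V_th = 3.79 V, R_th = 14.2 kΩ

V_th is the open-circuit tap voltage: 14.9 × 19.1/(56.0 + 19.1) = 3.79 V.
With the supply zeroed, R1 and R2 appear in parallel from the tap: R_th = R1‖R2 = (56.0 × 19.1)/75.10 = 14.2 kΩ.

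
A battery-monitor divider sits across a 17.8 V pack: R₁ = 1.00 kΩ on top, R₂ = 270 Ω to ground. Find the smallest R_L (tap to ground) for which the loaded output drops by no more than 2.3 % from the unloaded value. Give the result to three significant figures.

R_L(min) ≈ 9.03 kΩ

Output resistance R_th = R₁‖R₂ = (1000 × 270)/1270 = 212.6 Ω.
The fractional drop is R_th/(R_th + R_L); requiring this ≤ 0.0230 gives R_L ≥ R_th(1/0.0230 − 1) = 212.6 × 42.48 = 9.03 kΩ.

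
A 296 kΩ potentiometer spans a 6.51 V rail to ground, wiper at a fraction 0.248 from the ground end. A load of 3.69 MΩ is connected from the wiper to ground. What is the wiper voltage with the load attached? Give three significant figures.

The wiper splits the pot into (1−α)R = 222.6 kΩ above and αR = 73.41 kΩ below.
Lower section ‖ load = 71.98 kΩ.
V_wiper = 6.51 × 71.98/(222.6 + 71.98) = 1.59 V.

V ≈ 1.59 V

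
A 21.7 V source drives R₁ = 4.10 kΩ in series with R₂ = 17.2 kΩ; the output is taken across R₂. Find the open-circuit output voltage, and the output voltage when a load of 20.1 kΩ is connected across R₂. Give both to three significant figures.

Open-circuit: V = 21.7 × 17.2/(4.10 + 17.2) = 17.5 V.
With the load, R₂ becomes R₂‖R_L = 9.269 kΩ, so V = 21.7 × 9.269/13.37 = 15.0 V.

Unloaded: 17.5 V; loaded: 15.0 V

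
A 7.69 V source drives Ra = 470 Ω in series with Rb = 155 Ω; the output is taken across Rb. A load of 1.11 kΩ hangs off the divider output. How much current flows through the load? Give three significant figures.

I_L ≈ 1.55 mA

Rb‖R_L = 136.0 Ω; V_out = 7.69 × 136.0/606.0 = 1.726 V.
I_L = V_out / R_L = 1.726 / 1.11 kΩ = 1.55 mA.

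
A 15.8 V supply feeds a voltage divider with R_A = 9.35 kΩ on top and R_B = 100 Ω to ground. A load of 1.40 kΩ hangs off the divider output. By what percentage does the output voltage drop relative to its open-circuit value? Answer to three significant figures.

The divider's output (Thévenin) resistance is R_A‖R_B = 98.94 Ω.
Fractional drop under load = R_th/(R_th + R_L) = 98.94 / (98.94 + 1400) = 0.06601.
So the output falls by 6.60 %.

6.60 %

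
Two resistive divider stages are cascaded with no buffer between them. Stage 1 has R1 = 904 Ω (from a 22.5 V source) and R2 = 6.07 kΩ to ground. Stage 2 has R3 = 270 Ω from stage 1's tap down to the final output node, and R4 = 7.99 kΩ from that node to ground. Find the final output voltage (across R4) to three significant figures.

Stage 2 presents R3+R4 = 8260 Ω as a load on stage 1's tap.
Stage 1's lower leg becomes R2‖(R3+R4) = 3499 Ω, so V_mid = 22.5 × 3499/4403 = 17.88 V.
Stage 2 is itself unloaded: V_out = V_mid × R4/(R3+R4) = 17.88 × 7990/8260 = 17.3 V.

V_out ≈ 17.3 V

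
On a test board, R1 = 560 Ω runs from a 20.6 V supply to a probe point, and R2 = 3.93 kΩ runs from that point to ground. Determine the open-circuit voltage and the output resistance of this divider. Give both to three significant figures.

V_th is the open-circuit tap voltage: 20.6 × 3930/(560 + 3930) = 18.0 V.
With the supply zeroed, R1 and R2 appear in parallel from the tap: R_th = R1‖R2 = (560 × 3930)/4490 = 490 Ω.

V_th = 18.0 V, R_th = 490 Ω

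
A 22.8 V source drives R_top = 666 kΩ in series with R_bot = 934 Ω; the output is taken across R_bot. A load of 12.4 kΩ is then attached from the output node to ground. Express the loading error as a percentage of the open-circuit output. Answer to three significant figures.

7.00 %

The divider's output (Thévenin) resistance is R_top‖R_bot = 932.7 Ω.
Fractional drop under load = R_th/(R_th + R_L) = 932.7 / (932.7 + 12400) = 0.06996.
So the output falls by 7.00 %.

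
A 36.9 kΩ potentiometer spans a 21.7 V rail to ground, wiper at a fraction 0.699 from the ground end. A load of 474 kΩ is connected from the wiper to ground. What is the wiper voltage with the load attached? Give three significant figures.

V ≈ 14.9 V

The wiper splits the pot into (1−α)R = 11.11 kΩ above and αR = 25.79 kΩ below.
Lower section ‖ load = 24.46 kΩ.
V_wiper = 21.7 × 24.46/(11.11 + 24.46) = 14.9 V.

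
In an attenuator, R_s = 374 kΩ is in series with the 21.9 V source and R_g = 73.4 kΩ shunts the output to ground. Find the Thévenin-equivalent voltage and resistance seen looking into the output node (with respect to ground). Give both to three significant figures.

V_th is the open-circuit tap voltage: 21.9 × 73.4/(374 + 73.4) = 3.59 V.
With the supply zeroed, R_s and R_g appear in parallel from the tap: R_th = R_s‖R_g = (374 × 73.4)/447.4 = 61.4 kΩ.

V_th = 3.59 V, R_th = 61.4 kΩ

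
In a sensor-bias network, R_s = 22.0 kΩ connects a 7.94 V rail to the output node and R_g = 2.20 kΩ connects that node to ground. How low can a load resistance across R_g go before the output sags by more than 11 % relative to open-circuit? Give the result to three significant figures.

R_L(min) ≈ 16.2 kΩ

Output resistance R_th = R_s‖R_g = (22.0 × 2.20)/24.20 = 2.000 kΩ.
The fractional drop is R_th/(R_th + R_L); requiring this ≤ 0.110 gives R_L ≥ R_th(1/0.110 − 1) = 2.000 × 8.091 = 16.2 kΩ.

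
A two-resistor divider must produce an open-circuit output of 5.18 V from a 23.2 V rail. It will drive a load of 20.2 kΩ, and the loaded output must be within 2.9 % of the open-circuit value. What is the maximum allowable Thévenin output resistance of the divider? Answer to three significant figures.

Loading drop = R_th/(R_th + R_L) ≤ 0.0290, so R_th ≤ R_L · ε/(1−ε) = 20.2 kΩ × 0.0290/0.9710 = 603 Ω.
(Any R1, R2 with R2/(R1+R2) = 0.223 and R1‖R2 ≤ 603 Ω will meet the spec.)

R_th ≤ 603 Ω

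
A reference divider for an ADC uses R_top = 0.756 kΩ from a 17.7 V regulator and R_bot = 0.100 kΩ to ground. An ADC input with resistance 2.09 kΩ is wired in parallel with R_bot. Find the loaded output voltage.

V_out ≈ 1.98 V

The load sits in parallel with R_bot: R_bot‖R_L = (100 × 2090) / (100 + 2090) = 95.43 Ω.
V_out = 17.7 × 95.43 / (756 + 95.43) = 17.7 × 95.43/851.4 = 1.98 V.
(Unloaded it would have been 2.07 V.)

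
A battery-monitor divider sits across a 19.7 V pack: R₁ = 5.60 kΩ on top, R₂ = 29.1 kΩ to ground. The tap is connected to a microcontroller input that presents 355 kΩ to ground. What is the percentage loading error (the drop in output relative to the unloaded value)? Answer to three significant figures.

1.31 %

The divider's output (Thévenin) resistance is R₁‖R₂ = 4.696 kΩ.
Fractional drop under load = R_th/(R_th + R_L) = 4.696 / (4.696 + 355) = 0.01306.
So the output falls by 1.31 %.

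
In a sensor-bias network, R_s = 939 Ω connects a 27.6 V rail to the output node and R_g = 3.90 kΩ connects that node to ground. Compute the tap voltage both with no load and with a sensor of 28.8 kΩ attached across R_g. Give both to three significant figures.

Unloaded: 22.2 V; loaded: 21.7 V

Open-circuit: V = 27.6 × 3900/(939 + 3900) = 22.2 V.
With the load, R_g becomes R_g‖R_L = 3435 Ω, so V = 27.6 × 3435/4374 = 21.7 V.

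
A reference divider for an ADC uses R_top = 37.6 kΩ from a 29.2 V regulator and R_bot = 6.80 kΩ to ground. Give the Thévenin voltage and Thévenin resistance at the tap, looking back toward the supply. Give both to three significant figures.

V_th is the open-circuit tap voltage: 29.2 × 6.80/(37.6 + 6.80) = 4.47 V.
With the supply zeroed, R_top and R_bot appear in parallel from the tap: R_th = R_top‖R_bot = (37.6 × 6.80)/44.40 = 5.76 kΩ.

V_th = 4.47 V, R_th = 5.76 kΩ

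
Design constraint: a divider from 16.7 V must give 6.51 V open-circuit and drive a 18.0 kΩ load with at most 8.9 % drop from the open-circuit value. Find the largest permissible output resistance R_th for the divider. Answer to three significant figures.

Loading drop = R_th/(R_th + R_L) ≤ 0.0890, so R_th ≤ R_L · ε/(1−ε) = 18.0 kΩ × 0.0890/0.9110 = 1.76 kΩ.
(Any R1, R2 with R2/(R1+R2) = 0.390 and R1‖R2 ≤ 1.76 kΩ will meet the spec.)

R_th ≤ 1.76 kΩ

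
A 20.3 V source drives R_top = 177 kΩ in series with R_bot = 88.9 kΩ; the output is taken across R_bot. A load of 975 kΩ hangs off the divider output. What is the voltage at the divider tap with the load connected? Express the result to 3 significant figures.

V_out ≈ 6.40 V

The load sits in parallel with R_bot: R_bot‖R_L = (88.9 × 975) / (88.9 + 975) = 81.47 kΩ.
V_out = 20.3 × 81.47 / (177 + 81.47) = 20.3 × 81.47/258.5 = 6.40 V.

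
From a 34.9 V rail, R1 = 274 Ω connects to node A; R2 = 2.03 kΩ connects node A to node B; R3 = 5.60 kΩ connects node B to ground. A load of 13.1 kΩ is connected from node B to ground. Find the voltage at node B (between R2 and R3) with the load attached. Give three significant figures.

V ≈ 22.0 V

At node B, R3 is in parallel with the load: R3‖R_L = 3923 Ω.
Below node A the resistance is R2 + (R3‖R_L) = 5953 Ω, so V_A = 34.9 × 5953/6227 = 33.36 V.
Then V_B = V_A × (R3‖R_L)/(R2 + R3‖R_L) = 33.36 × 3923/5953 = 22.0 V.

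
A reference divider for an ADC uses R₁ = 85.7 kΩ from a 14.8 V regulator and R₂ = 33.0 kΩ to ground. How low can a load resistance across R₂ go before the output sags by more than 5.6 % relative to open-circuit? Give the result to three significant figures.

R_L(min) ≈ 402 kΩ

Output resistance R_th = R₁‖R₂ = (85.7 × 33.0)/118.7 = 23.83 kΩ.
The fractional drop is R_th/(R_th + R_L); requiring this ≤ 0.0560 gives R_L ≥ R_th(1/0.0560 − 1) = 23.83 × 16.86 = 402 kΩ.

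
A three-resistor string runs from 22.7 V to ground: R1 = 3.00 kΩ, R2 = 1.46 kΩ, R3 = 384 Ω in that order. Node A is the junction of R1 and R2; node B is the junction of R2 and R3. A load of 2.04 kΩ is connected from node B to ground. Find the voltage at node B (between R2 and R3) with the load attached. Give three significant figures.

At node B, R3 is in parallel with the load: R3‖R_L = 323.2 Ω.
Below node A the resistance is R2 + (R3‖R_L) = 1783 Ω, so V_A = 22.7 × 1783/4783 = 8.463 V.
Then V_B = V_A × (R3‖R_L)/(R2 + R3‖R_L) = 8.463 × 323.2/1783 = 1.53 V.

V ≈ 1.53 V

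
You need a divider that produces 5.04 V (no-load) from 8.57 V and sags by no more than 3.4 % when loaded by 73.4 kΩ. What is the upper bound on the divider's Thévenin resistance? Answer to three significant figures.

Loading drop = R_th/(R_th + R_L) ≤ 0.0340, so R_th ≤ R_L · ε/(1−ε) = 73.4 kΩ × 0.0340/0.9660 = 2.58 kΩ.

R_th ≤ 2.58 kΩ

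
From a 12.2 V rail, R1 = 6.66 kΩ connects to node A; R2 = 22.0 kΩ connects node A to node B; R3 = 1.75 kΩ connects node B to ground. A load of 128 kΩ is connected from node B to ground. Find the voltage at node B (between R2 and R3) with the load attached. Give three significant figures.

V ≈ 0.693 V

At node B, R3 is in parallel with the load: R3‖R_L = 1.726 kΩ.
Below node A the resistance is R2 + (R3‖R_L) = 23.73 kΩ, so V_A = 12.2 × 23.73/30.39 = 9.526 V.
Then V_B = V_A × (R3‖R_L)/(R2 + R3‖R_L) = 9.526 × 1.726/23.73 = 0.693 V.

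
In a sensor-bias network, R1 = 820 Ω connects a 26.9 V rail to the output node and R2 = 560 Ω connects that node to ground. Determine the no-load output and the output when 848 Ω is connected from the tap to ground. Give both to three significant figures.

Open-circuit: V = 26.9 × 560/(820 + 560) = 10.9 V.
With the load, R2 becomes R2‖R_L = 337.3 Ω, so V = 26.9 × 337.3/1157 = 7.84 V.

Unloaded: 10.9 V; loaded: 7.84 V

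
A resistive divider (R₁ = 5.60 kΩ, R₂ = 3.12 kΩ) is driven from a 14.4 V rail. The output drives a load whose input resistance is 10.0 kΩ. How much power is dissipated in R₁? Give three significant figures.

Total resistance from the source is R₁ + (R₂‖R_L) = 7.978 kΩ, so I = 14.4/7.978 kΩ = 1.805 mA.
P = I²·R₁ = (1.805 mA)² × 5.60 kΩ = 18.2 mW.

P ≈ 18.2 mW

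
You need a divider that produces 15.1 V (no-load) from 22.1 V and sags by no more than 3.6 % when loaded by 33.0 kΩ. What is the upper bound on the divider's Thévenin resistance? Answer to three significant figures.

Loading drop = R_th/(R_th + R_L) ≤ 0.0360, so R_th ≤ R_L · ε/(1−ε) = 33.0 kΩ × 0.0360/0.9640 = 1.23 kΩ.

R_th ≤ 1.23 kΩ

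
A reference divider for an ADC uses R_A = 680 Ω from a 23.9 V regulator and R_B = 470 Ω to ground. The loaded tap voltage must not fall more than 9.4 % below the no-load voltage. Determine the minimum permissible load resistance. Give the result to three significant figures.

Output resistance R_th = R_A‖R_B = (680 × 470)/1150 = 277.9 Ω.
The fractional drop is R_th/(R_th + R_L); requiring this ≤ 0.0940 gives R_L ≥ R_th(1/0.0940 − 1) = 277.9 × 9.638 = 2.68 kΩ.

R_L(min) ≈ 2.68 kΩ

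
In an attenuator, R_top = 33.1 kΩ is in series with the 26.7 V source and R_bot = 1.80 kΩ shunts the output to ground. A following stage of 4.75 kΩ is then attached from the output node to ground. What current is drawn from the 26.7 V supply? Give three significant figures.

I ≈ 0.776 mA

R_bot‖R_L = 1.305 kΩ, so the source sees R_top + R_bot‖R_L = 34.41 kΩ.
I = 26.7 V / 34.41 kΩ = 0.776 mA.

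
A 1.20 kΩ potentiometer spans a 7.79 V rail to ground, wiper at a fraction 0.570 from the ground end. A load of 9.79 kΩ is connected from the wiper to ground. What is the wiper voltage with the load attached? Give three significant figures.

The wiper splits the pot into (1−α)R = 516.0 Ω above and αR = 684.0 Ω below.
Lower section ‖ load = 639.3 Ω.
V_wiper = 7.79 × 639.3/(516.0 + 639.3) = 4.31 V.

V ≈ 4.31 V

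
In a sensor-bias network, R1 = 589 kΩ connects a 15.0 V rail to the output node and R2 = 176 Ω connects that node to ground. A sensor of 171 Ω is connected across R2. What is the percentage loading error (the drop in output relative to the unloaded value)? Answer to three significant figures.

The divider's output (Thévenin) resistance is R1‖R2 = 175.9 Ω.
Fractional drop under load = R_th/(R_th + R_L) = 175.9 / (175.9 + 171) = 0.5071.
So the output falls by 50.7 %.

50.7 %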